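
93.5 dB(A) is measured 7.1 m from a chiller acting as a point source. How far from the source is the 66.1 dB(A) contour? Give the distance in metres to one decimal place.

For a point source L₁ − L₂ = 20·log₁₀(r₂/r₁), so r₂ = r₁·10^((L₁−L₂)/20).
r₂ = 7.1·10^((93.5−66.1)/20) = 7.1·10^(27.4/20) = 166.44 m.

166.4 m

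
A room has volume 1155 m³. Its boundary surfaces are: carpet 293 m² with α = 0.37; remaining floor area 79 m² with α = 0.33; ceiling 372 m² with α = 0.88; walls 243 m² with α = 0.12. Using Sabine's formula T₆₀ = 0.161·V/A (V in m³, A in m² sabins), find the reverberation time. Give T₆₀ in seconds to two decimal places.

A = Σ Sᵢαᵢ = 293·0.37 + 79·0.33 + 372·0.88 + 243·0.12 = 491.00 m².
T₆₀ = 0.161·V/A = 0.161·1155/491.00 = 0.379 s.

0.38 s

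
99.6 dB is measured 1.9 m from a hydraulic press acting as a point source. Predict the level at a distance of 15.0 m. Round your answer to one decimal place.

81.7 dB

Spherical spreading from a point source gives a 20·log₁₀(r₂/r₁) drop.
L₂ = 99.6 − 20·log₁₀(15.0/1.9) = 99.6 − 17.947 = 81.65 dB.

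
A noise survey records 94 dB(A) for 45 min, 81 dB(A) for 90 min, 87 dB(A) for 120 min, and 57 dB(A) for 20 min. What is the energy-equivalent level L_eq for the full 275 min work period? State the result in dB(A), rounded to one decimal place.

88.3 dB(A)

Weight each interval's intensity by its duration and average over T = 275 min:
Σ tᵢ·10^(Lᵢ/10) = 45·10^(94/10) + 90·10^(81/10) + 120·10^(87/10) + 20·10^(57/10) = 1.845e+11.
L_eq = 10·log₁₀(1.845e+11/275) = 88.27 dB(A).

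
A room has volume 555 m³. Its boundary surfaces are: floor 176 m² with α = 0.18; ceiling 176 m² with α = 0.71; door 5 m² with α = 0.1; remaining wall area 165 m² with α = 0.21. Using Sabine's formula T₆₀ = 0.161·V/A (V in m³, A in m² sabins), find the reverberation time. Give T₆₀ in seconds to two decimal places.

0.47 s

A = Σ Sᵢαᵢ = 176·0.18 + 176·0.71 + 5·0.1 + 165·0.21 = 191.79 m².
T₆₀ = 0.161·V/A = 0.161·555/191.79 = 0.466 s.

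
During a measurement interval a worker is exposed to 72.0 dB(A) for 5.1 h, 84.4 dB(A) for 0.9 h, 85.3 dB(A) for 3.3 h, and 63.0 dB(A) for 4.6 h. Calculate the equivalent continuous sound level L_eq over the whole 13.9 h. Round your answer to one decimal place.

The energy average is taken in the linear domain: L_eq = 10·log₁₀[(Σ tᵢ·10^(Lᵢ/10))/T], T = 13.9 h.
Σ tᵢ·10^(Lᵢ/10) = 5.1·10^(72.0/10) + 0.9·10^(84.4/10) + 3.3·10^(85.3/10) + 4.6·10^(63.0/10) = 1.456e+09.
L_eq = 10·log₁₀(1.456e+09/13.9) = 80.20 dB(A).

80.2 dB(A)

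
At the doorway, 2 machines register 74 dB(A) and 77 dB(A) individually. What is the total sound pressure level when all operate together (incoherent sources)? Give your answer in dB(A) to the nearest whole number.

For uncorrelated sources the intensities add, so convert each level to linear form, sum, and take 10·log₁₀ of the total.
Σ 10^(L/10) = 10^(74/10) + 10^(77/10) = 7.524e+07.
L_total = 10·log₁₀(7.524e+07) = 78.76 dB(A).

79 dB(A)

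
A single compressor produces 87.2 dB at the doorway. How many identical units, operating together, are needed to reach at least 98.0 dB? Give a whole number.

Need L₁ + 10·log₁₀ N ≥ 98.0, i.e. log₁₀ N ≥ 1.08.
N ≥ 10^(10.8/10) = 12.023, so N = 13.

13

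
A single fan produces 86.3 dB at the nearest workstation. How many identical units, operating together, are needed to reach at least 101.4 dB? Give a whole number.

33

The shortfall is 101.4 − 86.3 = 15.1 dB, and N units add 10·log₁₀ N, so need 10·log₁₀ N ≥ 15.1.
N ≥ 10^(15.1/10) = 32.359, so N = 33.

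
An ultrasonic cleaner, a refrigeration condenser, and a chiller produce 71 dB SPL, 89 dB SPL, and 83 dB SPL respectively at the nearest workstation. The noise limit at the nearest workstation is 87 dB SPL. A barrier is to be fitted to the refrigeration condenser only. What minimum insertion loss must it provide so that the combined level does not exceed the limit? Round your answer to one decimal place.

Everything except the refrigeration condenser sums to 10^(71/10) + 10^(83/10) = 2.121e+08 in linear terms, 83.27 dB SPL.
The limit corresponds to 10^(87/10) = 5.012e+08; subtracting the fixed part leaves 2.891e+08 for the refrigeration condenser, i.e. 84.61 dB SPL.
So the refrigeration condenser must be reduced from 89 to 84.61 dB SPL: IL = 4.39 dB.

4.4 dB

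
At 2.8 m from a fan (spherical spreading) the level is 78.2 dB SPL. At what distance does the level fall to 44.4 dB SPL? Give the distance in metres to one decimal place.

Point-source spreading drops the level by 20·log₁₀(r₂/r₁); inverting, r₂/r₁ = 10^(ΔL/20).
r₂ = 2.8·10^((78.2−44.4)/20) = 2.8·10^(33.8/20) = 137.14 m.

137.1 m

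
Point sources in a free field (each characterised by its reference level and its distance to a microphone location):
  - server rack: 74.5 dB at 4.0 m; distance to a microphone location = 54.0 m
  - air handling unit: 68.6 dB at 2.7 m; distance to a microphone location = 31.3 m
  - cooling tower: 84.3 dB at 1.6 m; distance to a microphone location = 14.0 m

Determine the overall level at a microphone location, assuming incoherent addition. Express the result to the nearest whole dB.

Propagate each source to the receiver with L = L_ref − 20·log₁₀(r/r_ref), then add intensities.
server rack: 74.5 − 20·log₁₀(54.0/4.0) = 74.5 − 22.61 = 51.89 dB.
air handling unit: 68.6 − 20·log₁₀(31.3/2.7) = 68.6 − 21.28 = 47.32 dB.
cooling tower: 84.3 − 20·log₁₀(14.0/1.6) = 84.3 − 18.84 = 65.46 dB.
Σ 10^(L/10) = 3.724e+06 → L_total = 10·log₁₀(3.724e+06) = 65.71 dB.

66 dB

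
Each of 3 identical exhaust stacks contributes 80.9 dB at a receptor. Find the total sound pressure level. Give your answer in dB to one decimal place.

N identical incoherent sources raise the level by 10·log₁₀ N.
L_total = 80.9 + 10·log₁₀(3) = 80.9 + 4.771 = 85.67 dB.

85.7 dB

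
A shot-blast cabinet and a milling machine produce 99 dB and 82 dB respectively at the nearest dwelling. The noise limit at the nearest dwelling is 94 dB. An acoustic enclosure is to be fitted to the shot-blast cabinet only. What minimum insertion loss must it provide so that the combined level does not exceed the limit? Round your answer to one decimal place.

5.3 dB

Everything except the shot-blast cabinet sums to 10^(82/10) = 1.585e+08 in linear terms, 82.00 dB.
To meet 94 dB overall, the treated shot-blast cabinet may contribute at most 10^(94/10) − 1.585e+08 = 2.353e+09, i.e. 93.72 dB.
Required insertion loss = 99 − 93.72 = 5.28 dB.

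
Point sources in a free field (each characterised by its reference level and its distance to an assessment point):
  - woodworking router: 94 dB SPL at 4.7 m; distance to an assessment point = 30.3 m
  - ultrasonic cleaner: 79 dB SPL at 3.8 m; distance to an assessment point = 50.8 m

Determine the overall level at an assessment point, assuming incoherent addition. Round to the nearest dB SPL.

78 dB SPL

First find each source's level at the receiver (point-source: −20·log₁₀(r/r_ref)), then combine on an intensity basis.
woodworking router: 94 − 20·log₁₀(30.3/4.7) = 94 − 16.19 = 77.81 dB SPL.
ultrasonic cleaner: 79 − 20·log₁₀(50.8/3.8) = 79 − 22.52 = 56.48 dB SPL.
Σ 10^(L/10) = 6.088e+07 → L_total = 10·log₁₀(6.088e+07) = 77.84 dB SPL.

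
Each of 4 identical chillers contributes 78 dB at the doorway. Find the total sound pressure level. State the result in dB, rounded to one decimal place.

84.0 dB

L_total = L₁ + 10·log₁₀ N for N identical incoherent sources.
L_total = 78 + 10·log₁₀(4) = 78 + 6.021 = 84.02 dB.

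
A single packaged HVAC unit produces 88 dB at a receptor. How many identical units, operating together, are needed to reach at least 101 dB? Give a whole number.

N identical sources give L₁ + 10·log₁₀ N, so require 10·log₁₀ N ≥ 101 − 88 = 13.0 dB.
N ≥ 10^(13.0/10) = 19.953, so N = 20.

20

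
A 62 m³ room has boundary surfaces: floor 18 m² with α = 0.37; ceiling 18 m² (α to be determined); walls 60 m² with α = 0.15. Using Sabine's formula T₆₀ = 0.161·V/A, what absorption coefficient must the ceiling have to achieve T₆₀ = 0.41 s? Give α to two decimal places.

0.48

Required total absorption A = 0.161·62/0.41 = 24.35 m².
Absorption from the other surfaces = 18·0.37 + 60·0.15 = 15.66 m², so the ceiling must supply 8.69 m² over 18 m².
α = 8.69/18 = 0.483.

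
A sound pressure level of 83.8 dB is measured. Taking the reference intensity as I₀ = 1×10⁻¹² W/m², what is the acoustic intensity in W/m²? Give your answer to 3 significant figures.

L = 10·log₁₀(I/I₀) ⇒ I = I₀·10^(L/10) = 10⁻¹² × 10^8.38.

0.000240 W/m²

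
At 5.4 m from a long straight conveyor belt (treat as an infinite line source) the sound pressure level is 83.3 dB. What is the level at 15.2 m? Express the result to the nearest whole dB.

79 dB

Line-source attenuation: ΔL = 10·log₁₀(r₂/r₁) = 10·log₁₀(15.2/5.4) = 4.494 dB.
L₂ = 83.3 − 10·log₁₀(15.2/5.4) = 83.3 − 4.494 = 78.81 dB.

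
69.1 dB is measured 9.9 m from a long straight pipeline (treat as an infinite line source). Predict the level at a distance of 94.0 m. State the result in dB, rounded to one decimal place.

59.3 dB

Cylindrical spreading from a line source gives a 10·log₁₀(r₂/r₁) drop.
L₂ = 69.1 − 10·log₁₀(94.0/9.9) = 69.1 − 9.775 = 59.33 dB.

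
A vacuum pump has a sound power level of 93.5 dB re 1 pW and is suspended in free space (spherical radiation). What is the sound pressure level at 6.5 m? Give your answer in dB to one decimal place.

66.2 dB

L_p = L_w − 10·log₁₀(4π·r²) with r = 6.5 m.
4π·r² = 530.9 m², 10·log₁₀ of that is 27.250 dB.
L_p = 93.5 − 27.250 = 66.25 dB.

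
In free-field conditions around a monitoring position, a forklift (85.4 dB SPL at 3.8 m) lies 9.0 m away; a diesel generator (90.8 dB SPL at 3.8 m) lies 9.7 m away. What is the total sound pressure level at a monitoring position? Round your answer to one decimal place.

83.9 dB SPL

Propagate each source to the receiver with L = L_ref − 20·log₁₀(r/r_ref), then add intensities.
forklift: 85.4 − 20·log₁₀(9.0/3.8) = 85.4 − 7.49 = 77.91 dB SPL.
diesel generator: 90.8 − 20·log₁₀(9.7/3.8) = 90.8 − 8.14 = 82.66 dB SPL.
Σ 10^(L/10) = 2.463e+08 → L_total = 10·log₁₀(2.463e+08) = 83.92 dB SPL.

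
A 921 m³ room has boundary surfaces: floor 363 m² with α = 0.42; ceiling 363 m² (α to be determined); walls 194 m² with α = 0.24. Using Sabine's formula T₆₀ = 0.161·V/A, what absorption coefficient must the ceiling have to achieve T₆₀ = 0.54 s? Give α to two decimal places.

A = 0.161·V/T₆₀ = 0.161·921/0.54 = 274.59 m² sabins.
Absorption from the other surfaces = 363·0.42 + 194·0.24 = 199.02 m², so the ceiling must supply 75.57 m² over 363 m².
α = 75.57/363 = 0.208.

0.21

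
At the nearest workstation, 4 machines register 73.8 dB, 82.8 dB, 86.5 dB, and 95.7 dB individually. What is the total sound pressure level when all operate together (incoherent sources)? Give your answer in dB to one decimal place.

96.4 dB

Incoherent sources combine by intensity addition: L_total = 10·log₁₀(Σ 10^(L_i/10)).
Σ 10^(L/10) = 10^(73.8/10) + 10^(82.8/10) + 10^(86.5/10) + 10^(95.7/10) = 4.377e+09.
L_total = 10·log₁₀(4.377e+09) = 96.41 dB.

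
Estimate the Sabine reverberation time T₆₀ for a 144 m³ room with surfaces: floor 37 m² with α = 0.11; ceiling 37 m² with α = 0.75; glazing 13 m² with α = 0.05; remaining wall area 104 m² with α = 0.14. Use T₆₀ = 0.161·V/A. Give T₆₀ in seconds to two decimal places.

Summing Sᵢαᵢ: 37·0.11 + 37·0.75 + 13·0.05 + 104·0.14 = 47.03 m².
T₆₀ = 0.161 × 144 / 47.03 = 0.493 s.

0.49 s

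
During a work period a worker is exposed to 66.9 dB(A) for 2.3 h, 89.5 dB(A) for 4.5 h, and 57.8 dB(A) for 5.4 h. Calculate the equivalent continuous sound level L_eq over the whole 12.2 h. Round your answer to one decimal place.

85.2 dB(A)

Weight each interval's intensity by its duration and average over T = 12.2 h:
Σ tᵢ·10^(Lᵢ/10) = 2.3·10^(66.9/10) + 4.5·10^(89.5/10) + 5.4·10^(57.8/10) = 4.025e+09.
L_eq = 10·log₁₀(4.025e+09/12.2) = 85.18 dB(A).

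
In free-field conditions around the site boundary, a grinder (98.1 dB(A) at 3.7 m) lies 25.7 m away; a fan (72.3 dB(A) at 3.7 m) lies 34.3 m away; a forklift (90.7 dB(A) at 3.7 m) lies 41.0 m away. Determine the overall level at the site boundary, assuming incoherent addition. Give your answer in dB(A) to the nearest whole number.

First find each source's level at the receiver (point-source: −20·log₁₀(r/r_ref)), then combine on an intensity basis.
grinder: 98.1 − 20·log₁₀(25.7/3.7) = 98.1 − 16.83 = 81.27 dB(A).
fan: 72.3 − 20·log₁₀(34.3/3.7) = 72.3 − 19.34 = 52.96 dB(A).
forklift: 90.7 − 20·log₁₀(41.0/3.7) = 90.7 − 20.89 = 69.81 dB(A).
Σ 10^(L/10) = 1.436e+08 → L_total = 10·log₁₀(1.436e+08) = 81.57 dB(A).

82 dB(A)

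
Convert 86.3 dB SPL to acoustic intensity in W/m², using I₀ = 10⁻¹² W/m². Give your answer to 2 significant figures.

0.00043 W/m²

I/I₀ = 10^(86.3/10) = 4.266e+08, so I = 4.266e+08 × 10⁻¹² W/m².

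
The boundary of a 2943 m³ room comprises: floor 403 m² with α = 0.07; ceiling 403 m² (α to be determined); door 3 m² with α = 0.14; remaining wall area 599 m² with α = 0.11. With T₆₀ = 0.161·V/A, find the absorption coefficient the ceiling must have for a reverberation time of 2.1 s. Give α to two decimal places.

0.33

From T₆₀ = 0.161·V/A, the target T₆₀ = 2.1 s needs A = 0.161·2943/2.1 = 225.63 m².
Absorption from the other surfaces = 403·0.07 + 3·0.14 + 599·0.11 = 94.52 m², so the ceiling must supply 131.11 m² over 403 m².
α = 131.11/403 = 0.325.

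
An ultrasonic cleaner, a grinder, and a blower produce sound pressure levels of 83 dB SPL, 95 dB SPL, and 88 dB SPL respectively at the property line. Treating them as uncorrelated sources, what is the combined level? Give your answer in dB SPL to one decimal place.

For uncorrelated sources the intensities add, so convert each level to linear form, sum, and take 10·log₁₀ of the total.
Σ 10^(L/10) = 10^(83/10) + 10^(95/10) + 10^(88/10) = 3.993e+09.
L_total = 10·log₁₀(3.993e+09) = 96.01 dB SPL.

96.0 dB SPL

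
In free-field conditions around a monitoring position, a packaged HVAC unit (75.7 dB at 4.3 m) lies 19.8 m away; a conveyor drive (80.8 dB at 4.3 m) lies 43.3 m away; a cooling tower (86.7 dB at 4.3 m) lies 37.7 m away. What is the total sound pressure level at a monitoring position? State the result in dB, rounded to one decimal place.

Propagate each source to the receiver with L = L_ref − 20·log₁₀(r/r_ref), then add intensities.
packaged HVAC unit: 75.7 − 20·log₁₀(19.8/4.3) = 75.7 − 13.26 = 62.44 dB.
conveyor drive: 80.8 − 20·log₁₀(43.3/4.3) = 80.8 − 20.06 = 60.74 dB.
cooling tower: 86.7 − 20·log₁₀(37.7/4.3) = 86.7 − 18.86 = 67.84 dB.
Σ 10^(L/10) = 9.023e+06 → L_total = 10·log₁₀(9.023e+06) = 69.55 dB.

69.6 dB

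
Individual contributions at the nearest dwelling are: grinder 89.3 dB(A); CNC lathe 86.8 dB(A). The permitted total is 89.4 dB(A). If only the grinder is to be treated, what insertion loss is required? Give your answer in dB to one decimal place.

3.4 dB

Fixed contribution from the other source: Σ 10^(L/10) = 10^(86.8/10) = 4.786e+08 (86.80 dB(A)).
To meet 89.4 dB(A) overall, the treated grinder may contribute at most 10^(89.4/10) − 4.786e+08 = 3.923e+08, i.e. 85.94 dB(A).
So the grinder must be reduced from 89.3 to 85.94 dB(A): IL = 3.36 dB.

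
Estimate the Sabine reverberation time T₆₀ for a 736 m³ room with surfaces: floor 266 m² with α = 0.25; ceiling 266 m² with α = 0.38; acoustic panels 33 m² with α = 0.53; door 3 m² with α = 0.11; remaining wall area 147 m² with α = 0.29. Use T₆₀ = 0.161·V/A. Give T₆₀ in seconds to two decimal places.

0.52 s

Total absorption A = 266·0.25 + 266·0.38 + 33·0.53 + 3·0.11 + 147·0.29 = 228.03 m² sabins.
T₆₀ = 0.161·V/A = 0.161·736/228.03 = 0.520 s.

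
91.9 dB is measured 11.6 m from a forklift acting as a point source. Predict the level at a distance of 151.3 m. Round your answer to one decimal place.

69.6 dB

Point-source attenuation: ΔL = 20·log₁₀(r₂/r₁) = 20·log₁₀(151.3/11.6) = 22.308 dB.
L₂ = 91.9 − 20·log₁₀(151.3/11.6) = 91.9 − 22.308 = 69.59 dB.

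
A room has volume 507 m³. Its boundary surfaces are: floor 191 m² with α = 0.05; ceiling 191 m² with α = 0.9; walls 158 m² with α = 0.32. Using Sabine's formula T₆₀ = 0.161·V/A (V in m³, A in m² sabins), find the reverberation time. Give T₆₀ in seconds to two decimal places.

0.35 s

Total absorption A = 191·0.05 + 191·0.9 + 158·0.32 = 232.01 m² sabins.
T₆₀ = 0.161·V/A = 0.161·507/232.01 = 0.352 s.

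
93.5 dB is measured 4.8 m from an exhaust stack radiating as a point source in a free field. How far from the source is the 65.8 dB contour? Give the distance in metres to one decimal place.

116.5 m

The 27.7 dB drop corresponds to a distance ratio of 10^(27.7/20) for a point source.
r₂ = 4.8·10^((93.5−65.8)/20) = 4.8·10^(27.7/20) = 116.48 m.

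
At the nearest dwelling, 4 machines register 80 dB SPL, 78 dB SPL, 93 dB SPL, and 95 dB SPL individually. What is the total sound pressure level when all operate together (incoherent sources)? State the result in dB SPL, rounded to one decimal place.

Incoherent sources combine by intensity addition: L_total = 10·log₁₀(Σ 10^(L_i/10)).
Σ 10^(L/10) = 10^(80/10) + 10^(78/10) + 10^(93/10) + 10^(95/10) = 5.321e+09.
L_total = 10·log₁₀(5.321e+09) = 97.26 dB SPL.

97.3 dB SPL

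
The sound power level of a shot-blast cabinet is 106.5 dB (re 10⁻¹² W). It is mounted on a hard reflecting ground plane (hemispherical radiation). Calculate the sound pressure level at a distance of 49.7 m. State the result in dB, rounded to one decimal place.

Free-field hemispherical radiation: L_p = L_w − 10·log₁₀(2π·r²), r = 49.7 m.
2π·r² = 1.552e+04 m², 10·log₁₀ of that is 41.909 dB.
L_p = 106.5 − 41.909 = 64.59 dB.

64.6 dB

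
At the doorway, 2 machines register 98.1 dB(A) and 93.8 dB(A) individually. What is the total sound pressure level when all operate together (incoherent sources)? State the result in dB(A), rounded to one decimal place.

For uncorrelated sources the intensities add, so convert each level to linear form, sum, and take 10·log₁₀ of the total.
Σ 10^(L/10) = 10^(98.1/10) + 10^(93.8/10) = 8.855e+09.
L_total = 10·log₁₀(8.855e+09) = 99.47 dB(A).

99.5 dB(A)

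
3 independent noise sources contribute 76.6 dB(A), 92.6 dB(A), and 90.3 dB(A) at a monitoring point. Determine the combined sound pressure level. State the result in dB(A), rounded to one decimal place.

94.7 dB(A)

For uncorrelated sources the intensities add, so convert each level to linear form, sum, and take 10·log₁₀ of the total.
Σ 10^(L/10) = 10^(76.6/10) + 10^(92.6/10) + 10^(90.3/10) = 2.937e+09.
L_total = 10·log₁₀(2.937e+09) = 94.68 dB(A).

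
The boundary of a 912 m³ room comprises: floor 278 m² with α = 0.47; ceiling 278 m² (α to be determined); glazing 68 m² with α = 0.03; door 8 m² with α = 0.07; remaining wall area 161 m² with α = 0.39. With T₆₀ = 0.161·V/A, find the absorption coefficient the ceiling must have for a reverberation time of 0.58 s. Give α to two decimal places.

0.21

Required total absorption A = 0.161·912/0.58 = 253.16 m².
Absorption from the other surfaces = 278·0.47 + 68·0.03 + 8·0.07 + 161·0.39 = 196.05 m², so the ceiling must supply 57.11 m² over 278 m².
α = 57.11/278 = 0.205.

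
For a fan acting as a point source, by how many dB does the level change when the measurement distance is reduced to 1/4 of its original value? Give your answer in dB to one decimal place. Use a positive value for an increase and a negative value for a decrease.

With spherical spreading the level changes by −20·log₁₀(r₂/r₁).
ΔL = −20·log₁₀(0.25) = +12.04 dB.

+12.0 dB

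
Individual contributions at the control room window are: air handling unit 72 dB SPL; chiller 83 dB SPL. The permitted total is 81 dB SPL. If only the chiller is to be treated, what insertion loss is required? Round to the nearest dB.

Fixed contribution from the other source: Σ 10^(L/10) = 10^(72/10) = 1.585e+07 (72.00 dB SPL).
The limit corresponds to 10^(81/10) = 1.259e+08; subtracting the fixed part leaves 1.100e+08 for the chiller, i.e. 80.42 dB SPL.
So the chiller must be reduced from 83 to 80.42 dB SPL: IL = 2.58 dB.

3 dB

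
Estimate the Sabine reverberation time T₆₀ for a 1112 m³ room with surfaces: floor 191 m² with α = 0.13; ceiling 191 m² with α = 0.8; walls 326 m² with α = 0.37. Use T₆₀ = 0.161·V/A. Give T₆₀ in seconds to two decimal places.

Summing Sᵢαᵢ: 191·0.13 + 191·0.8 + 326·0.37 = 298.25 m².
T₆₀ = 0.161 × 1112 / 298.25 = 0.600 s.

0.60 s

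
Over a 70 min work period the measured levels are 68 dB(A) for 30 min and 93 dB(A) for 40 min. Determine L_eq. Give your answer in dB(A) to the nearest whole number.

91 dB(A)

Weight each interval's intensity by its duration and average over T = 70 min:
Σ tᵢ·10^(Lᵢ/10) = 30·10^(68/10) + 40·10^(93/10) = 8.000e+10.
L_eq = 10·log₁₀(8.000e+10/70) = 90.58 dB(A).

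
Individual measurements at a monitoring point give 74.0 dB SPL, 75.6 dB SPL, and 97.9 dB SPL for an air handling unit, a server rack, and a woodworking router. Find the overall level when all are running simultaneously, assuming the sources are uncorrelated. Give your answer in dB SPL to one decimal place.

97.9 dB SPL

For uncorrelated sources the intensities add, so convert each level to linear form, sum, and take 10·log₁₀ of the total.
Σ 10^(L/10) = 10^(74.0/10) + 10^(75.6/10) + 10^(97.9/10) = 6.227e+09.
L_total = 10·log₁₀(6.227e+09) = 97.94 dB SPL.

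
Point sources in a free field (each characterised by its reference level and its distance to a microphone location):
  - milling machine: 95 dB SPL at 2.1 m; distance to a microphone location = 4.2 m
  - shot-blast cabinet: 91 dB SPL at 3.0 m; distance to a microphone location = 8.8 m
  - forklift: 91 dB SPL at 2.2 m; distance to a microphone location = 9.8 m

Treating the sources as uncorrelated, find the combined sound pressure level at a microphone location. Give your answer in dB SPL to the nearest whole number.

First find each source's level at the receiver (point-source: −20·log₁₀(r/r_ref)), then combine on an intensity basis.
milling machine: 95 − 20·log₁₀(4.2/2.1) = 95 − 6.02 = 88.98 dB SPL.
shot-blast cabinet: 91 − 20·log₁₀(8.8/3.0) = 91 − 9.35 = 81.65 dB SPL.
forklift: 91 − 20·log₁₀(9.8/2.2) = 91 − 12.98 = 78.02 dB SPL.
Σ 10^(L/10) = 1.000e+09 → L_total = 10·log₁₀(1.000e+09) = 90.00 dB SPL.

90 dB SPL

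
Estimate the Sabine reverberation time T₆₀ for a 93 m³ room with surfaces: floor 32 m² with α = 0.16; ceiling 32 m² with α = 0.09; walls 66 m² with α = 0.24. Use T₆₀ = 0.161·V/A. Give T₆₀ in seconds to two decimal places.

0.63 s

Summing Sᵢαᵢ: 32·0.16 + 32·0.09 + 66·0.24 = 23.84 m².
T₆₀ = 0.161·V/A = 0.161·93/23.84 = 0.628 s.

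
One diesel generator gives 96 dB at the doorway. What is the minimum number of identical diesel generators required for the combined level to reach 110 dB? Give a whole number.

Need L₁ + 10·log₁₀ N ≥ 110, i.e. log₁₀ N ≥ 1.40.
N ≥ 10^(14.0/10) = 25.119, so N = 26.

26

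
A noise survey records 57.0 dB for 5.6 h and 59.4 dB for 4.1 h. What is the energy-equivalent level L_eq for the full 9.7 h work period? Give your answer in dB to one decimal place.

L_eq = 10·log₁₀[(1/T)·Σ tᵢ·10^(Lᵢ/10)] with T = 9.7 h.
Σ tᵢ·10^(Lᵢ/10) = 5.6·10^(57.0/10) + 4.1·10^(59.4/10) = 6.378e+06.
L_eq = 10·log₁₀(6.378e+06/9.7) = 58.18 dB.

58.2 dB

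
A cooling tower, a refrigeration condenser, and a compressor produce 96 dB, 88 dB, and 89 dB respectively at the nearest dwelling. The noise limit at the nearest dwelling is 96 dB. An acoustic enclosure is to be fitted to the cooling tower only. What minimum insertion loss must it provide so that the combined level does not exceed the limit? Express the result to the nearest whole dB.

Everything except the cooling tower sums to 10^(88/10) + 10^(89/10) = 1.425e+09 in linear terms, 91.54 dB.
The limit corresponds to 10^(96/10) = 3.981e+09; subtracting the fixed part leaves 2.556e+09 for the cooling tower, i.e. 94.08 dB.
So the cooling tower must be reduced from 96 to 94.08 dB: IL = 1.92 dB.

2 dB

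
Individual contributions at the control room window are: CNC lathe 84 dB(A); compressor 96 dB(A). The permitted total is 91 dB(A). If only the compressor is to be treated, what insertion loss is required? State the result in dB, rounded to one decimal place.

Everything except the compressor sums to 10^(84/10) = 2.512e+08 in linear terms, 84.00 dB(A).
To meet 91 dB(A) overall, the treated compressor may contribute at most 10^(91/10) − 2.512e+08 = 1.008e+09, i.e. 90.03 dB(A).
Required insertion loss = 96 − 90.03 = 5.97 dB.

6.0 dB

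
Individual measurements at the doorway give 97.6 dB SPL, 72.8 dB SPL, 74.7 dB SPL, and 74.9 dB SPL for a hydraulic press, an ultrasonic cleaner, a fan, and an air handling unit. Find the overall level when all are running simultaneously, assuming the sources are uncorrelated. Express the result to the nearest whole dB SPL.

Incoherent sources combine by intensity addition: L_total = 10·log₁₀(Σ 10^(L_i/10)).
Σ 10^(L/10) = 10^(97.6/10) + 10^(72.8/10) + 10^(74.7/10) + 10^(74.9/10) = 5.834e+09.
L_total = 10·log₁₀(5.834e+09) = 97.66 dB SPL.

98 dB SPL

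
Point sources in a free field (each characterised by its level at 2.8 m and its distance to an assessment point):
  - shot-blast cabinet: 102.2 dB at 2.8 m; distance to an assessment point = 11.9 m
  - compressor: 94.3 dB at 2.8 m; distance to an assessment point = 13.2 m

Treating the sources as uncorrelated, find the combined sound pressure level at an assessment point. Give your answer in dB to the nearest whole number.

90 dB

First find each source's level at the receiver (point-source: −20·log₁₀(r/r_ref)), then combine on an intensity basis.
shot-blast cabinet: 102.2 − 20·log₁₀(11.9/2.8) = 102.2 − 12.57 = 89.63 dB.
compressor: 94.3 − 20·log₁₀(13.2/2.8) = 94.3 − 13.47 = 80.83 dB.
Σ 10^(L/10) = 1.040e+09 → L_total = 10·log₁₀(1.040e+09) = 90.17 dB.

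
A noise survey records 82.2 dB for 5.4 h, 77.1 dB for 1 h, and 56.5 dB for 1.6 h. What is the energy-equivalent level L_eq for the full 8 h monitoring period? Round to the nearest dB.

L_eq = 10·log₁₀[(1/T)·Σ tᵢ·10^(Lᵢ/10)] with T = 8 h.
Σ tᵢ·10^(Lᵢ/10) = 5.4·10^(82.2/10) + 1·10^(77.1/10) + 1.6·10^(56.5/10) = 9.482e+08.
L_eq = 10·log₁₀(9.482e+08/8) = 80.74 dB.

81 dB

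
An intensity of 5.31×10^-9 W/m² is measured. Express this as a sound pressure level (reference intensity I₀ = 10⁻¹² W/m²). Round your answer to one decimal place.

I/I₀ = 5.31×10^-9/10⁻¹² = 5.31×10^3, and L = 10·log₁₀(I/I₀).
L = 10·(0.7251 + 3) = 37.25 dB.

37.3 dB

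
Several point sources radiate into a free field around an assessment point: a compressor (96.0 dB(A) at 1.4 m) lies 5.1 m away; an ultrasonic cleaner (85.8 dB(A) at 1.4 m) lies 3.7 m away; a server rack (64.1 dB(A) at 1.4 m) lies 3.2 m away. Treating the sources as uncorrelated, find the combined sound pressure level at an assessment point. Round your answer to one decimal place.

85.5 dB(A)

Apply inverse-square spreading to bring every level to the receiver, then sum 10^(L/10).
compressor: 96.0 − 20·log₁₀(5.1/1.4) = 96.0 − 11.23 = 84.77 dB(A).
ultrasonic cleaner: 85.8 − 20·log₁₀(3.7/1.4) = 85.8 − 8.44 = 77.36 dB(A).
server rack: 64.1 − 20·log₁₀(3.2/1.4) = 64.1 − 7.18 = 56.92 dB(A).
Σ 10^(L/10) = 3.549e+08 → L_total = 10·log₁₀(3.549e+08) = 85.50 dB(A).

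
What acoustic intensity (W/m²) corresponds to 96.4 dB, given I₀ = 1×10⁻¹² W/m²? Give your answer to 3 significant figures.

I = I₀·10^(L/10) = 10⁻¹² × 10^(96.4/10) = 10^(-2.360).

0.00437 W/m²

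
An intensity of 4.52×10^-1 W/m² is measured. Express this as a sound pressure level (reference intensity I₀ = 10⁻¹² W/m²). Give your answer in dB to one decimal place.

116.6 dB

I/I₀ = 4.52×10^-1/10⁻¹² = 4.52×10^11, and L = 10·log₁₀(I/I₀).
L = 10·(0.6551 + 11) = 116.55 dB.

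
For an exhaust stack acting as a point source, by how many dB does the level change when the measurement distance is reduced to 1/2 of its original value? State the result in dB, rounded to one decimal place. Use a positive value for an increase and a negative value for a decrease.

+6.0 dB

Point-source spreading: ΔL = −20·log₁₀(r₂/r₁).
ΔL = −20·log₁₀(0.5) = +6.02 dB.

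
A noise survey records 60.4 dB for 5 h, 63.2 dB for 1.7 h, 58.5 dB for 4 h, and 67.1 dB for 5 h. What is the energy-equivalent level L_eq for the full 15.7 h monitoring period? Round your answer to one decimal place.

63.8 dB

L_eq = 10·log₁₀[(1/T)·Σ tᵢ·10^(Lᵢ/10)] with T = 15.7 h.
Σ tᵢ·10^(Lᵢ/10) = 5·10^(60.4/10) + 1.7·10^(63.2/10) + 4·10^(58.5/10) + 5·10^(67.1/10) = 3.751e+07.
L_eq = 10·log₁₀(3.751e+07/15.7) = 63.78 dB.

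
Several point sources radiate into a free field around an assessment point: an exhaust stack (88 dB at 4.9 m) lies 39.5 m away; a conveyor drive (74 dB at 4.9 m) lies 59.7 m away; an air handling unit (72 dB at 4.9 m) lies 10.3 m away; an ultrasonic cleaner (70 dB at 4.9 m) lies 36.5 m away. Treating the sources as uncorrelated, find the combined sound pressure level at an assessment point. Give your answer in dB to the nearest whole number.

Apply inverse-square spreading to bring every level to the receiver, then sum 10^(L/10).
exhaust stack: 88 − 20·log₁₀(39.5/4.9) = 88 − 18.13 = 69.87 dB.
conveyor drive: 74 − 20·log₁₀(59.7/4.9) = 74 − 21.72 = 52.28 dB.
air handling unit: 72 − 20·log₁₀(10.3/4.9) = 72 − 6.45 = 65.55 dB.
ultrasonic cleaner: 70 − 20·log₁₀(36.5/4.9) = 70 − 17.44 = 52.56 dB.
Σ 10^(L/10) = 1.365e+07 → L_total = 10·log₁₀(1.365e+07) = 71.35 dB.

71 dB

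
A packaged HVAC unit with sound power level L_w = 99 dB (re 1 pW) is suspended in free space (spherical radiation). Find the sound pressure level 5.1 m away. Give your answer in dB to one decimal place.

73.9 dB

Free-field spherical radiation: L_p = L_w − 10·log₁₀(4π·r²), r = 5.1 m.
4π·r² = 326.9 m², 10·log₁₀ of that is 25.144 dB.
L_p = 99 − 25.144 = 73.86 dB.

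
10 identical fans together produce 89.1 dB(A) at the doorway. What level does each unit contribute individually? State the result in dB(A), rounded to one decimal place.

79.1 dB(A)

10 equal contributions raise the level by 10·log₁₀ 10 = 10.000 dB, so each unit alone gives 89.1 − 10.000.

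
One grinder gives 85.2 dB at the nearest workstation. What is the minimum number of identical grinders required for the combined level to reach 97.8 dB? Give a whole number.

19

N identical sources give L₁ + 10·log₁₀ N, so require 10·log₁₀ N ≥ 97.8 − 85.2 = 12.6 dB.
N ≥ 10^(12.6/10) = 18.197, so N = 19.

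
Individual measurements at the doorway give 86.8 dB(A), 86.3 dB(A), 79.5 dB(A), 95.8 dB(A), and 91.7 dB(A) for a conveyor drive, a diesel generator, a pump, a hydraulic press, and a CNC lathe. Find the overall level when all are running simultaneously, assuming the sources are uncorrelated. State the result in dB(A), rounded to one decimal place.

98.0 dB(A)

Incoherent sources combine by intensity addition: L_total = 10·log₁₀(Σ 10^(L_i/10)).
Σ 10^(L/10) = 10^(86.8/10) + 10^(86.3/10) + 10^(79.5/10) + 10^(95.8/10) + 10^(91.7/10) = 6.275e+09.
L_total = 10·log₁₀(6.275e+09) = 97.98 dB(A).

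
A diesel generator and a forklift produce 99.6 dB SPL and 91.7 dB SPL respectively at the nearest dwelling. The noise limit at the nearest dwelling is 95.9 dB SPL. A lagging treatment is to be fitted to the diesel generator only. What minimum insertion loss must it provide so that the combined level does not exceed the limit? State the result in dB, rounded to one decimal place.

The untreated sources together contribute 10^(91.7/10) = 1.479e+09, i.e. 91.70 dB SPL.
To meet 95.9 dB SPL overall, the treated diesel generator may contribute at most 10^(95.9/10) − 1.479e+09 = 2.411e+09, i.e. 93.82 dB SPL.
So the diesel generator must be reduced from 99.6 to 93.82 dB SPL: IL = 5.78 dB.

5.8 dB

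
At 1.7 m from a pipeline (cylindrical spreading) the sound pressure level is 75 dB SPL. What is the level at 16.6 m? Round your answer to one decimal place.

65.1 dB SPL

For a line source, L₂ = L₁ − 10·log₁₀(r₂/r₁).
L₂ = 75 − 10·log₁₀(16.6/1.7) = 75 − 9.897 = 65.10 dB SPL.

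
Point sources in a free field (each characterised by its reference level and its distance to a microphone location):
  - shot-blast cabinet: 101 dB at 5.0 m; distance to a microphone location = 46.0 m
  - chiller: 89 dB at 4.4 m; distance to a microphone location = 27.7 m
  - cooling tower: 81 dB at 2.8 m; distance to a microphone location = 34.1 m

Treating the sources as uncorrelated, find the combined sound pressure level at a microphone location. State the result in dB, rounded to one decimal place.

Propagate each source to the receiver with L = L_ref − 20·log₁₀(r/r_ref), then add intensities.
shot-blast cabinet: 101 − 20·log₁₀(46.0/5.0) = 101 − 19.28 = 81.72 dB.
chiller: 89 − 20·log₁₀(27.7/4.4) = 89 − 15.98 = 73.02 dB.
cooling tower: 81 − 20·log₁₀(34.1/2.8) = 81 − 21.71 = 59.29 dB.
Σ 10^(L/10) = 1.696e+08 → L_total = 10·log₁₀(1.696e+08) = 82.30 dB.

82.3 dB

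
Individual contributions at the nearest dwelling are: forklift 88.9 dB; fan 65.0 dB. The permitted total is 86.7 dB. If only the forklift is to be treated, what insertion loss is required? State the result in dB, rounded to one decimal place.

Everything except the forklift sums to 10^(65.0/10) = 3.162e+06 in linear terms, 65.00 dB.
To meet 86.7 dB overall, the treated forklift may contribute at most 10^(86.7/10) − 3.162e+06 = 4.646e+08, i.e. 86.67 dB.
So the forklift must be reduced from 88.9 to 86.67 dB: IL = 2.23 dB.

2.2 dB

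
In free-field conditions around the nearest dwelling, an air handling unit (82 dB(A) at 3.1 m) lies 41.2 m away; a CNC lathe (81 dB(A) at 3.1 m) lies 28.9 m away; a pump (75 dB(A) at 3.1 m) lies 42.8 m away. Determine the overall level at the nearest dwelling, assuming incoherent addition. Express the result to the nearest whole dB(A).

64 dB(A)

First find each source's level at the receiver (point-source: −20·log₁₀(r/r_ref)), then combine on an intensity basis.
air handling unit: 82 − 20·log₁₀(41.2/3.1) = 82 − 22.47 = 59.53 dB(A).
CNC lathe: 81 − 20·log₁₀(28.9/3.1) = 81 − 19.39 = 61.61 dB(A).
pump: 75 − 20·log₁₀(42.8/3.1) = 75 − 22.80 = 52.20 dB(A).
Σ 10^(L/10) = 2.512e+06 → L_total = 10·log₁₀(2.512e+06) = 64.00 dB(A).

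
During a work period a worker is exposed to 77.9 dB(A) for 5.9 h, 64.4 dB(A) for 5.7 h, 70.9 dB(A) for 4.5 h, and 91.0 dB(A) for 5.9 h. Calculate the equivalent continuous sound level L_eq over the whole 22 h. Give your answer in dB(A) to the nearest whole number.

86 dB(A)

L_eq = 10·log₁₀[(1/T)·Σ tᵢ·10^(Lᵢ/10)] with T = 22 h.
Σ tᵢ·10^(Lᵢ/10) = 5.9·10^(77.9/10) + 5.7·10^(64.4/10) + 4.5·10^(70.9/10) + 5.9·10^(91.0/10) = 7.863e+09.
L_eq = 10·log₁₀(7.863e+09/22) = 85.53 dB(A).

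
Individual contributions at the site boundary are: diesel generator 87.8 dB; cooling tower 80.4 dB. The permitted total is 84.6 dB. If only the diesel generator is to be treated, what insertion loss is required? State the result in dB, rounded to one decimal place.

5.3 dB

Everything except the diesel generator sums to 10^(80.4/10) = 1.096e+08 in linear terms, 80.40 dB.
The limit corresponds to 10^(84.6/10) = 2.884e+08; subtracting the fixed part leaves 1.788e+08 for the diesel generator, i.e. 82.52 dB.
So the diesel generator must be reduced from 87.8 to 82.52 dB: IL = 5.28 dB.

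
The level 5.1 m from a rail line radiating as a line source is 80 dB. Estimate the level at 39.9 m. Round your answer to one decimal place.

For a line source, L₂ = L₁ − 10·log₁₀(r₂/r₁).
L₂ = 80 − 10·log₁₀(39.9/5.1) = 80 − 8.934 = 71.07 dB.

71.1 dB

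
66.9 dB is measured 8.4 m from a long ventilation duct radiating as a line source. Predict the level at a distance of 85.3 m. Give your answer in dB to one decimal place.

Line-source attenuation: ΔL = 10·log₁₀(r₂/r₁) = 10·log₁₀(85.3/8.4) = 10.067 dB.
L₂ = 66.9 − 10·log₁₀(85.3/8.4) = 66.9 − 10.067 = 56.83 dB.

56.8 dB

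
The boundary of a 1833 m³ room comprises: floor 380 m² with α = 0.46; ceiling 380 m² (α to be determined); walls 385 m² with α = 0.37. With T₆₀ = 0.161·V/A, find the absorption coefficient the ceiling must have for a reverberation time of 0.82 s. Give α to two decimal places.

0.11

From T₆₀ = 0.161·V/A, the target T₆₀ = 0.82 s needs A = 0.161·1833/0.82 = 359.89 m².
Absorption from the other surfaces = 380·0.46 + 385·0.37 = 317.25 m², so the ceiling must supply 42.64 m² over 380 m².
α = 42.64/380 = 0.112.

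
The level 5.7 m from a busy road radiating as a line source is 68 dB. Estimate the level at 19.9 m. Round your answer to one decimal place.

62.6 dB

Cylindrical spreading from a line source gives a 10·log₁₀(r₂/r₁) drop.
L₂ = 68 − 10·log₁₀(19.9/5.7) = 68 − 5.430 = 62.57 dB.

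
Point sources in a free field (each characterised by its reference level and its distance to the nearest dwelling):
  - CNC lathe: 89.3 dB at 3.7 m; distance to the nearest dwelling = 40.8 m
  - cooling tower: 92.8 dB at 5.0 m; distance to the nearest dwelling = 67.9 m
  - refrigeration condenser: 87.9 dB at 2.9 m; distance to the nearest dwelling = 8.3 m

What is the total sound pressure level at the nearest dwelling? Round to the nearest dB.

80 dB

Apply inverse-square spreading to bring every level to the receiver, then sum 10^(L/10).
CNC lathe: 89.3 − 20·log₁₀(40.8/3.7) = 89.3 − 20.85 = 68.45 dB.
cooling tower: 92.8 − 20·log₁₀(67.9/5.0) = 92.8 − 22.66 = 70.14 dB.
refrigeration condenser: 87.9 − 20·log₁₀(8.3/2.9) = 87.9 − 9.13 = 78.77 dB.
Σ 10^(L/10) = 9.261e+07 → L_total = 10·log₁₀(9.261e+07) = 79.67 dB.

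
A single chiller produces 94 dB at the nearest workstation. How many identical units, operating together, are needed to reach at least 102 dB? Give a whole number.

7

N identical sources give L₁ + 10·log₁₀ N, so require 10·log₁₀ N ≥ 102 − 94 = 8.0 dB.
N ≥ 10^(8.0/10) = 6.310, so N = 7.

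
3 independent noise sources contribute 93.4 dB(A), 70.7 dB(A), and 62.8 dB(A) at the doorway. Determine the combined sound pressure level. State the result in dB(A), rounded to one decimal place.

Incoherent sources combine by intensity addition: L_total = 10·log₁₀(Σ 10^(L_i/10)).
Σ 10^(L/10) = 10^(93.4/10) + 10^(70.7/10) + 10^(62.8/10) = 2.201e+09.
L_total = 10·log₁₀(2.201e+09) = 93.43 dB(A).

93.4 dB(A)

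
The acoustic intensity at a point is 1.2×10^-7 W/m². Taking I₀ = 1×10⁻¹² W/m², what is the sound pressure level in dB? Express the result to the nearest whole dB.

51 dB

Dividing by I₀ shifts the exponent by 12: I/I₀ = 1.2×10^5.
L = 10·(0.0792 + 5) = 50.79 dB.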